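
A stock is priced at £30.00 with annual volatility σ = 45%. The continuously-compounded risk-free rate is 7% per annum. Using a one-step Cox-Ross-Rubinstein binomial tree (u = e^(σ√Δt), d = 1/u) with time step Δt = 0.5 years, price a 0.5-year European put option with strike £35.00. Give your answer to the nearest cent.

CRR parameters: u = e^(σ√Δt) = e^(0.45·√0.5) = 1.3746, d = 1/u = 0.7275
Per-period rate: rΔt = 0.07·0.5 = 0.035, so R = e^0.035 = 1.0356
Risk-neutral probability p = (e^0.035 − 0.7275)/(1.3746 − 0.7275) = 0.3082/0.6472 = 0.4762
Terminal stock prices: S_u = 41.24, S_d = 21.82
Terminal payoffs (K − S): max(-6.239, 0) = 0, max(13.18, 0) = 13.18
Node 0 (S = 30): V_0 = e^(−0.035)·[0.4762·0.0000 + 0.5238·13.1762] = 6.6649

£6.66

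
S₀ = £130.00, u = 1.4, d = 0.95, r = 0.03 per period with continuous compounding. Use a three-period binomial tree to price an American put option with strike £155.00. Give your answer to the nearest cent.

Risk-neutral probability p = (e^0.03 − 0.95)/(1.4 − 0.95) = 0.0805/0.4500 = 0.1788
Terminal stock prices: S_uuu = 356.7, S_uud = 242.1, S_udd = 164.3, S_ddd = 111.5
Terminal payoffs (K − S): max(-201.7, 0) = 0, max(-87.06, 0) = 0, max(-9.255, 0) = 0, max(43.54, 0) = 43.54
Node uu (S = 254.8): continuation = e^(−0.03)·[0.1788·0.0000 + 0.8212·0.0000] = 0.0000; exercise value = 0.0000 ≤ continuation, so V_uu = 0.0000
Node ud (S = 172.9): continuation = e^(−0.03)·[0.1788·0.0000 + 0.8212·0.0000] = 0.0000; exercise value = 0.0000 ≤ continuation, so V_ud = 0.0000
Node dd (S = 117.3): continuation = e^(−0.03)·[0.1788·0.0000 + 0.8212·43.5413] = 34.6998; exercise value = 37.6750 > continuation, so V_dd = 37.6750 (exercise)
Node u (S = 182): continuation = e^(−0.03)·[0.1788·0.0000 + 0.8212·0.0000] = 0.0000; exercise value = 0.0000 ≤ continuation, so V_u = 0.0000
Node d (S = 123.5): continuation = e^(−0.03)·[0.1788·0.0000 + 0.8212·37.6750] = 30.0248; exercise value = 31.5000 > continuation, so V_d = 31.5000 (exercise)
Node 0 (S = 130): continuation = e^(−0.03)·[0.1788·0.0000 + 0.8212·31.5000] = 25.1037; exercise value = 25.0000 ≤ continuation, so V_0 = 25.1037

£25.10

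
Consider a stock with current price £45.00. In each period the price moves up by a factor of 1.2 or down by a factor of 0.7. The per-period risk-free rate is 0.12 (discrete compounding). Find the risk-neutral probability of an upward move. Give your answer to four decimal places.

p = 0.8400

Risk-neutral probability p = (1 + 0.12 − 0.7)/(1.2 − 0.7) = 0.4200/0.5000 = 0.8400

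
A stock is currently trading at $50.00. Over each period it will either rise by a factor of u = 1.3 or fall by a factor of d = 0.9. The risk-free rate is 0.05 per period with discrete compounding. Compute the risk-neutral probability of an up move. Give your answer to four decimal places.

Risk-neutral probability p = (1 + 0.05 − 0.9)/(1.3 − 0.9) = 0.1500/0.4000 = 0.3750

p = 0.3750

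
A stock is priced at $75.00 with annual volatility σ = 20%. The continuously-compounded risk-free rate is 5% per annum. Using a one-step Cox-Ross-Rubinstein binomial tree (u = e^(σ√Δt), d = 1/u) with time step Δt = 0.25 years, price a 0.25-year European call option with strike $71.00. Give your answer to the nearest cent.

CRR parameters: u = e^(σ√Δt) = e^(0.2·√0.25) = 1.1052, d = 1/u = 0.9048
Per-period rate: rΔt = 0.05·0.25 = 0.0125, so R = e^0.0125 = 1.0126
Risk-neutral probability p = (e^0.0125 − 0.9048)/(1.1052 − 0.9048) = 0.1077/0.2003 = 0.5378
Terminal stock prices: S_u = 82.89, S_d = 67.86
Terminal payoffs (S − K): max(11.89, 0) = 11.89, max(-3.137, 0) = 0
Node 0 (S = 75): V_0 = e^(−0.0125)·[0.5378·11.8878 + 0.4622·0.0000] = 6.3139

$6.31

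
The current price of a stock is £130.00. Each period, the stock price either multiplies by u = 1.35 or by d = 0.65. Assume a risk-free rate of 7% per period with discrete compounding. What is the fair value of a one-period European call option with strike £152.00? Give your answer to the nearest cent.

Risk-neutral probability p = (1 + 0.07 − 0.65)/(1.35 − 0.65) = 0.4200/0.7000 = 0.6000
Terminal stock prices: S_u = 175.5, S_d = 84.5
Terminal payoffs (S − K): max(23.5, 0) = 23.5, max(-67.5, 0) = 0
Node 0 (S = 130): V_0 = 1/1.07·[0.6000·23.5000 + 0.4000·0.0000] = 13.1776

£13.18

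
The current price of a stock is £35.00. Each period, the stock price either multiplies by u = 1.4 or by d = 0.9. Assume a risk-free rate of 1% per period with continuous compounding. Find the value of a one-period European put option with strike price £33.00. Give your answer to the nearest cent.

£1.16

Risk-neutral probability p = (e^0.01 − 0.9)/(1.4 − 0.9) = 0.1101/0.5000 = 0.2201
Terminal stock prices: S_u = 49, S_d = 31.5
Terminal payoffs (K − S): max(-16, 0) = 0, max(1.5, 0) = 1.5
Node 0 (S = 35): V_0 = e^(−0.01)·[0.2201·0.0000 + 0.7799·1.5000] = 1.1582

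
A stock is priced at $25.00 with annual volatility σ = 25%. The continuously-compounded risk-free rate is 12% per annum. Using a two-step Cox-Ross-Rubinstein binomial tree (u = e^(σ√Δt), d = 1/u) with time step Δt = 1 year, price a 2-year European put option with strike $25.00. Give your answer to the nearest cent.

$0.74

CRR parameters: u = e^(σ√Δt) = e^(0.25·√1) = 1.2840, d = 1/u = 0.7788
Per-period rate: rΔt = 0.12·1 = 0.12, so R = e^0.12 = 1.1275
Risk-neutral probability p = (e^0.12 − 0.7788)/(1.2840 − 0.7788) = 0.3487/0.5052 = 0.6902
Terminal stock prices: S_uu = 41.22, S_ud = 25, S_dd = 15.16
Terminal payoffs (K − S): max(-16.22, 0) = 0, max(0, 0) = 0, max(9.837, 0) = 9.837
Node u (S = 32.1): V_u = e^(−0.12)·[0.6902·0.0000 + 0.3098·0.0000] = 0.0000
Node d (S = 19.47): V_d = e^(−0.12)·[0.6902·0.0000 + 0.3098·9.8367] = 2.7030
Node 0 (S = 25): V_0 = e^(−0.12)·[0.6902·0.0000 + 0.3098·2.7030] = 0.7427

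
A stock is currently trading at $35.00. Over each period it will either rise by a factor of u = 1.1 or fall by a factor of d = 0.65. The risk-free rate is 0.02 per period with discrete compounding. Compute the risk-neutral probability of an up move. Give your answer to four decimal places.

Risk-neutral probability p = (1 + 0.02 − 0.65)/(1.1 − 0.65) = 0.3700/0.4500 = 0.8222

p = 0.8222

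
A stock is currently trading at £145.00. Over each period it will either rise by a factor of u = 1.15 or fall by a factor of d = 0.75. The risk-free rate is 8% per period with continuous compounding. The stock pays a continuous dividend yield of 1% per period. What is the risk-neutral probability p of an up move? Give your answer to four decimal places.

p = 0.8063

Per-period risk-free factor R = e^0.08 = 1.0833; dividend-adjusted growth = e^(0.08−0.01) = 1.0725.
Risk-neutral probability p = (1.0725 − 0.75)/(1.15 − 0.75) = 0.3225/0.4000 = 0.8063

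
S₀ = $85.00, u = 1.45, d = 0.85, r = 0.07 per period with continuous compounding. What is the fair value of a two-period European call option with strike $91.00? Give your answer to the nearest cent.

Risk-neutral probability p = (e^0.07 − 0.85)/(1.45 − 0.85) = 0.2225/0.6000 = 0.3708
Terminal stock prices: S_uu = 178.7, S_ud = 104.8, S_dd = 61.41
Terminal payoffs (S − K): max(87.71, 0) = 87.71, max(13.76, 0) = 13.76, max(-29.59, 0) = 0
Node u (S = 123.2): V_u = e^(−0.07)·[0.3708·87.7125 + 0.6292·13.7625] = 38.4022
Node d (S = 72.25): V_d = e^(−0.07)·[0.3708·13.7625 + 0.6292·0.0000] = 4.7587
Node 0 (S = 85): V_0 = e^(−0.07)·[0.3708·38.4022 + 0.6292·4.7587] = 16.0701

$16.07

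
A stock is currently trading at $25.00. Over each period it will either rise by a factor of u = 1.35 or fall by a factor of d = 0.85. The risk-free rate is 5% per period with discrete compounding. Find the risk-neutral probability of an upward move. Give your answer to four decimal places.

Risk-neutral probability p = (1 + 0.05 − 0.85)/(1.35 − 0.85) = 0.2000/0.5000 = 0.4000

p = 0.4000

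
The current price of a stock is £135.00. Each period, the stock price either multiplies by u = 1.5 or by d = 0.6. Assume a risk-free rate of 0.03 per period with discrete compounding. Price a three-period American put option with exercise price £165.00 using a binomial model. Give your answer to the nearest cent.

£53.57

Risk-neutral probability p = (1 + 0.03 − 0.6)/(1.5 − 0.6) = 0.4300/0.9000 = 0.4778
Terminal stock prices: S_uuu = 455.6, S_uud = 182.2, S_udd = 72.9, S_ddd = 29.16
Terminal payoffs (K − S): max(-290.6, 0) = 0, max(-17.25, 0) = 0, max(92.1, 0) = 92.1, max(135.8, 0) = 135.8
Node uu (S = 303.8): continuation = 1/1.03·[0.4778·0.0000 + 0.5222·0.0000] = 0.0000; exercise value = 0.0000 ≤ continuation, so V_uu = 0.0000
Node ud (S = 121.5): continuation = 1/1.03·[0.4778·0.0000 + 0.5222·92.1000] = 46.6958; exercise value = 43.5000 ≤ continuation, so V_ud = 46.6958
Node dd (S = 48.6): continuation = 1/1.03·[0.4778·92.1000 + 0.5222·135.8400] = 111.5942; exercise value = 116.4000 > continuation, so V_dd = 116.4000 (exercise)
Node u (S = 202.5): continuation = 1/1.03·[0.4778·0.0000 + 0.5222·46.6958] = 23.6753; exercise value = 0.0000 ≤ continuation, so V_u = 23.6753
Node d (S = 81): continuation = 1/1.03·[0.4778·46.6958 + 0.5222·116.4000] = 80.6766; exercise value = 84.0000 > continuation, so V_d = 84.0000 (exercise)
Node 0 (S = 135): continuation = 1/1.03·[0.4778·23.6753 + 0.5222·84.0000] = 53.5711; exercise value = 30.0000 ≤ continuation, so V_0 = 53.5711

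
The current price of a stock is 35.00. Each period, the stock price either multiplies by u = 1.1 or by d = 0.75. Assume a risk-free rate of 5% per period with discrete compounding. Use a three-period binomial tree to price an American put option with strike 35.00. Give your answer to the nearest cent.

Risk-neutral probability p = (1 + 0.05 − 0.75)/(1.1 − 0.75) = 0.3000/0.3500 = 0.8571
Terminal stock prices: S_uuu = 46.59, S_uud = 31.76, S_udd = 21.66, S_ddd = 14.77
Terminal payoffs (K − S): max(-11.59, 0) = 0, max(3.237, 0) = 3.237, max(13.34, 0) = 13.34, max(20.23, 0) = 20.23
Node uu (S = 42.35): continuation = 1/1.05·[0.8571·0.0000 + 0.1429·3.2375] = 0.4405; exercise value = 0.0000 ≤ continuation, so V_uu = 0.4405
Node ud (S = 28.88): continuation = 1/1.05·[0.8571·3.2375 + 0.1429·13.3438] = 4.4583; exercise value = 6.1250 > continuation, so V_ud = 6.1250 (exercise)
Node dd (S = 19.69): continuation = 1/1.05·[0.8571·13.3438 + 0.1429·20.2344] = 13.6458; exercise value = 15.3125 > continuation, so V_dd = 15.3125 (exercise)
Node u (S = 38.5): continuation = 1/1.05·[0.8571·0.4405 + 0.1429·6.1250] = 1.1929; exercise value = 0.0000 ≤ continuation, so V_u = 1.1929
Node d (S = 26.25): continuation = 1/1.05·[0.8571·6.1250 + 0.1429·15.3125] = 7.0833; exercise value = 8.7500 > continuation, so V_d = 8.7500 (exercise)
Node 0 (S = 35): continuation = 1/1.05·[0.8571·1.1929 + 0.1429·8.7500] = 2.1643; exercise value = 0.0000 ≤ continuation, so V_0 = 2.1643

2.16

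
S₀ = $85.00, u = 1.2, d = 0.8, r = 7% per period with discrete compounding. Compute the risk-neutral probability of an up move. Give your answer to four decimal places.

p = 0.6750

Risk-neutral probability p = (1 + 0.07 − 0.8)/(1.2 − 0.8) = 0.2700/0.4000 = 0.6750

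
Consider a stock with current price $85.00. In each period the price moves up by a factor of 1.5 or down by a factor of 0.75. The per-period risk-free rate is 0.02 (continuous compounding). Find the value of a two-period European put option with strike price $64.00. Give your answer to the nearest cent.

$6.37

Risk-neutral probability p = (e^0.02 − 0.75)/(1.5 − 0.75) = 0.2702/0.7500 = 0.3603
Terminal stock prices: S_uu = 191.2, S_ud = 95.62, S_dd = 47.81
Terminal payoffs (K − S): max(-127.2, 0) = 0, max(-31.62, 0) = 0, max(16.19, 0) = 16.19
Node u (S = 127.5): V_u = e^(−0.02)·[0.3603·0.0000 + 0.6397·0.0000] = 0.0000
Node d (S = 63.75): V_d = e^(−0.02)·[0.3603·0.0000 + 0.6397·16.1875] = 10.1506
Node 0 (S = 85): V_0 = e^(−0.02)·[0.3603·0.0000 + 0.6397·10.1506] = 6.3651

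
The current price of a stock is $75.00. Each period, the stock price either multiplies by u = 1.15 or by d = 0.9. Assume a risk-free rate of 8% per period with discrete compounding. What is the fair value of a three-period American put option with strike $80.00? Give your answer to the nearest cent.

$5.00

Risk-neutral probability p = (1 + 0.08 − 0.9)/(1.15 − 0.9) = 0.1800/0.2500 = 0.7200
Terminal stock prices: S_uuu = 114.1, S_uud = 89.27, S_udd = 69.86, S_ddd = 54.68
Terminal payoffs (K − S): max(-34.07, 0) = 0, max(-9.269, 0) = 0, max(10.14, 0) = 10.14, max(25.32, 0) = 25.32
Node uu (S = 99.19): continuation = 1/1.08·[0.7200·0.0000 + 0.2800·0.0000] = 0.0000; exercise value = 0.0000 ≤ continuation, so V_uu = 0.0000
Node ud (S = 77.62): continuation = 1/1.08·[0.7200·0.0000 + 0.2800·10.1375] = 2.6282; exercise value = 2.3750 ≤ continuation, so V_ud = 2.6282
Node dd (S = 60.75): continuation = 1/1.08·[0.7200·10.1375 + 0.2800·25.3250] = 13.3241; exercise value = 19.2500 > continuation, so V_dd = 19.2500 (exercise)
Node u (S = 86.25): continuation = 1/1.08·[0.7200·0.0000 + 0.2800·2.6282] = 0.6814; exercise value = 0.0000 ≤ continuation, so V_u = 0.6814
Node d (S = 67.5): continuation = 1/1.08·[0.7200·2.6282 + 0.2800·19.2500] = 6.7429; exercise value = 12.5000 > continuation, so V_d = 12.5000 (exercise)
Node 0 (S = 75): continuation = 1/1.08·[0.7200·0.6814 + 0.2800·12.5000] = 3.6950; exercise value = 5.0000 > continuation, so V_0 = 5.0000 (exercise)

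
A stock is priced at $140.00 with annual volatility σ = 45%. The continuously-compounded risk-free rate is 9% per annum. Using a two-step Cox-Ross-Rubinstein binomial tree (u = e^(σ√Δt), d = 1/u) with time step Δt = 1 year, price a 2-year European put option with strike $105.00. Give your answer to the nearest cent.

CRR parameters: u = e^(σ√Δt) = e^(0.45·√1) = 1.5683, d = 1/u = 0.6376
Per-period rate: rΔt = 0.09·1 = 0.09, so R = e^0.09 = 1.0942
Risk-neutral probability p = (e^0.09 − 0.6376)/(1.5683 − 0.6376) = 0.4565/0.9307 = 0.4905
Terminal stock prices: S_uu = 344.3, S_ud = 140, S_dd = 56.92
Terminal payoffs (K − S): max(-239.3, 0) = 0, max(-35, 0) = 0, max(48.08, 0) = 48.08
Node u (S = 219.6): V_u = e^(−0.09)·[0.4905·0.0000 + 0.5095·0.0000] = 0.0000
Node d (S = 89.27): V_d = e^(−0.09)·[0.4905·0.0000 + 0.5095·48.0802] = 22.3863
Node 0 (S = 140): V_0 = e^(−0.09)·[0.4905·0.0000 + 0.5095·22.3863] = 10.4231

$10.42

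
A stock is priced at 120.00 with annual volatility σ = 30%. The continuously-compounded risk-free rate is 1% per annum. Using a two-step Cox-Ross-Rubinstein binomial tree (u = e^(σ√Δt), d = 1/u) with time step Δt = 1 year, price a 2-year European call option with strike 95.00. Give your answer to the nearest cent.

35.77

CRR parameters: u = e^(σ√Δt) = e^(0.3·√1) = 1.3499, d = 1/u = 0.7408
Per-period rate: rΔt = 0.01·1 = 0.01, so R = e^0.01 = 1.0101
Risk-neutral probability p = (e^0.01 − 0.7408)/(1.3499 − 0.7408) = 0.2692/0.6090 = 0.4421
Terminal stock prices: S_uu = 218.7, S_ud = 120, S_dd = 65.86
Terminal payoffs (S − K): max(123.7, 0) = 123.7, max(25, 0) = 25, max(-29.14, 0) = 0
Node u (S = 162): V_u = e^(−0.01)·[0.4421·123.6543 + 0.5579·25.0000] = 67.9283
Node d (S = 88.9): V_d = e^(−0.01)·[0.4421·25.0000 + 0.5579·0.0000] = 10.9415
Node 0 (S = 120): V_0 = e^(−0.01)·[0.4421·67.9283 + 0.5579·10.9415] = 35.7735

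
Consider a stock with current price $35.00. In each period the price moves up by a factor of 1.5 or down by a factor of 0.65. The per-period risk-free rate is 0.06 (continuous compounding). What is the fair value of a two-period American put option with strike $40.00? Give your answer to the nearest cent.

Risk-neutral probability p = (e^0.06 − 0.65)/(1.5 − 0.65) = 0.4118/0.8500 = 0.4845
Terminal stock prices: S_uu = 78.75, S_ud = 34.12, S_dd = 14.79
Terminal payoffs (K − S): max(-38.75, 0) = 0, max(5.875, 0) = 5.875, max(25.21, 0) = 25.21
Node u (S = 52.5): continuation = e^(−0.06)·[0.4845·0.0000 + 0.5155·5.8750] = 2.8521; exercise value = 0.0000 ≤ continuation, so V_u = 2.8521
Node d (S = 22.75): continuation = e^(−0.06)·[0.4845·5.8750 + 0.5155·25.2125] = 14.9206; exercise value = 17.2500 > continuation, so V_d = 17.2500 (exercise)
Node 0 (S = 35): continuation = e^(−0.06)·[0.4845·2.8521 + 0.5155·17.2500] = 9.6757; exercise value = 5.0000 ≤ continuation, so V_0 = 9.6757

$9.68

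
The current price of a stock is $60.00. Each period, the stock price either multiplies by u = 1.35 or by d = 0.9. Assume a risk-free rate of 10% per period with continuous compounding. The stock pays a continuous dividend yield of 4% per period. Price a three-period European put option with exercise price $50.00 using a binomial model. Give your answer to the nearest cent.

$1.22

Per-period risk-free factor R = e^0.1 = 1.1052; dividend-adjusted growth = e^(0.1−0.04) = 1.0618.
Risk-neutral probability p = (1.0618 − 0.9)/(1.35 − 0.9) = 0.1618/0.4500 = 0.3596
Terminal stock prices: S_uuu = 147.6, S_uud = 98.42, S_udd = 65.61, S_ddd = 43.74
Terminal payoffs (K − S): max(-97.62, 0) = 0, max(-48.42, 0) = 0, max(-15.61, 0) = 0, max(6.26, 0) = 6.26
Node uu (S = 109.4): V_uu = e^(−0.1)·[0.3596·0.0000 + 0.6404·0.0000] = 0.0000
Node ud (S = 72.9): V_ud = e^(−0.1)·[0.3596·0.0000 + 0.6404·0.0000] = 0.0000
Node dd (S = 48.6): V_dd = e^(−0.1)·[0.3596·0.0000 + 0.6404·6.2600] = 3.6272
Node u (S = 81): V_u = e^(−0.1)·[0.3596·0.0000 + 0.6404·0.0000] = 0.0000
Node d (S = 54): V_d = e^(−0.1)·[0.3596·0.0000 + 0.6404·3.6272] = 2.1017
Node 0 (S = 60): V_0 = e^(−0.1)·[0.3596·0.0000 + 0.6404·2.1017] = 1.2178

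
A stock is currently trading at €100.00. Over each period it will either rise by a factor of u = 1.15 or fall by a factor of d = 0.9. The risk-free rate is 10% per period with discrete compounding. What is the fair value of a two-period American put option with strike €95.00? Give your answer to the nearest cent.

Risk-neutral probability p = (1 + 0.1 − 0.9)/(1.15 − 0.9) = 0.2000/0.2500 = 0.8000
Terminal stock prices: S_uu = 132.2, S_ud = 103.5, S_dd = 81
Terminal payoffs (K − S): max(-37.25, 0) = 0, max(-8.5, 0) = 0, max(14, 0) = 14
Node u (S = 115): continuation = 1/1.1·[0.8000·0.0000 + 0.2000·0.0000] = 0.0000; exercise value = 0.0000 ≤ continuation, so V_u = 0.0000
Node d (S = 90): continuation = 1/1.1·[0.8000·0.0000 + 0.2000·14.0000] = 2.5455; exercise value = 5.0000 > continuation, so V_d = 5.0000 (exercise)
Node 0 (S = 100): continuation = 1/1.1·[0.8000·0.0000 + 0.2000·5.0000] = 0.9091; exercise value = 0.0000 ≤ continuation, so V_0 = 0.9091

€0.91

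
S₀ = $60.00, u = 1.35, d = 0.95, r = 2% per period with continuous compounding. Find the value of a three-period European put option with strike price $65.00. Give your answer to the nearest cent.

$7.16

Risk-neutral probability p = (e^0.02 − 0.95)/(1.35 − 0.95) = 0.0702/0.4000 = 0.1755
Terminal stock prices: S_uuu = 147.6, S_uud = 103.9, S_udd = 73.1, S_ddd = 51.44
Terminal payoffs (K − S): max(-82.62, 0) = 0, max(-38.88, 0) = 0, max(-8.102, 0) = 0, max(13.56, 0) = 13.56
Node uu (S = 109.4): V_uu = e^(−0.02)·[0.1755·0.0000 + 0.8245·0.0000] = 0.0000
Node ud (S = 76.95): V_ud = e^(−0.02)·[0.1755·0.0000 + 0.8245·0.0000] = 0.0000
Node dd (S = 54.15): V_dd = e^(−0.02)·[0.1755·0.0000 + 0.8245·13.5575] = 10.9568
Node u (S = 81): V_u = e^(−0.02)·[0.1755·0.0000 + 0.8245·0.0000] = 0.0000
Node d (S = 57): V_d = e^(−0.02)·[0.1755·0.0000 + 0.8245·10.9568] = 8.8549
Node 0 (S = 60): V_0 = e^(−0.02)·[0.1755·0.0000 + 0.8245·8.8549] = 7.1563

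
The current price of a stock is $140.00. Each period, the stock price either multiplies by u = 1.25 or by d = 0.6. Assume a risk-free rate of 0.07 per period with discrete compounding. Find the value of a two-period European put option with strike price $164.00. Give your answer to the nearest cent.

Risk-neutral probability p = (1 + 0.07 − 0.6)/(1.25 − 0.6) = 0.4700/0.6500 = 0.7231
Terminal stock prices: S_uu = 218.8, S_ud = 105, S_dd = 50.4
Terminal payoffs (K − S): max(-54.75, 0) = 0, max(59, 0) = 59, max(113.6, 0) = 113.6
Node u (S = 175): V_u = 1/1.07·[0.7231·0.0000 + 0.2769·59.0000] = 15.2696
Node d (S = 84): V_d = 1/1.07·[0.7231·59.0000 + 0.2769·113.6000] = 69.2710
Node 0 (S = 140): V_0 = 1/1.07·[0.7231·15.2696 + 0.2769·69.2710] = 28.2466

$28.25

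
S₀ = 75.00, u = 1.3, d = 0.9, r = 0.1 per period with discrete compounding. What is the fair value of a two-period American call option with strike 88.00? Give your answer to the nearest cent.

8.01

Risk-neutral probability p = (1 + 0.1 − 0.9)/(1.3 − 0.9) = 0.2000/0.4000 = 0.5000
Terminal stock prices: S_uu = 126.8, S_ud = 87.75, S_dd = 60.75
Terminal payoffs (S − K): max(38.75, 0) = 38.75, max(-0.25, 0) = 0, max(-27.25, 0) = 0
Node u (S = 97.5): continuation = 1/1.1·[0.5000·38.7500 + 0.5000·0.0000] = 17.6136; exercise value = 9.5000 ≤ continuation, so V_u = 17.6136
Node d (S = 67.5): continuation = 1/1.1·[0.5000·0.0000 + 0.5000·0.0000] = 0.0000; exercise value = 0.0000 ≤ continuation, so V_d = 0.0000
Node 0 (S = 75): continuation = 1/1.1·[0.5000·17.6136 + 0.5000·0.0000] = 8.0062; exercise value = 0.0000 ≤ continuation, so V_0 = 8.0062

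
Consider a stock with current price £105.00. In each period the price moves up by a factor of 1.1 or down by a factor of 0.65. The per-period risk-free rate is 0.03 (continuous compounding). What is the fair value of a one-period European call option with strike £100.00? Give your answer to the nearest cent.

Risk-neutral probability p = (e^0.03 − 0.65)/(1.1 − 0.65) = 0.3805/0.4500 = 0.8455
Terminal stock prices: S_u = 115.5, S_d = 68.25
Terminal payoffs (S − K): max(15.5, 0) = 15.5, max(-31.75, 0) = 0
Node 0 (S = 105): V_0 = e^(−0.03)·[0.8455·15.5000 + 0.1545·0.0000] = 12.7172

£12.72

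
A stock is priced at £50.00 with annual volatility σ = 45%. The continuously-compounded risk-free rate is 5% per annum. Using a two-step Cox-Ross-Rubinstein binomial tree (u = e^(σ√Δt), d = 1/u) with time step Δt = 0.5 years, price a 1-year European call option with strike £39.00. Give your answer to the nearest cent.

£16.38

CRR parameters: u = e^(σ√Δt) = e^(0.45·√0.5) = 1.3746, d = 1/u = 0.7275
Per-period rate: rΔt = 0.05·0.5 = 0.025, so R = e^0.025 = 1.0253
Risk-neutral probability p = (e^0.025 − 0.7275)/(1.3746 − 0.7275) = 0.2979/0.6472 = 0.4602
Terminal stock prices: S_uu = 94.48, S_ud = 50, S_dd = 26.46
Terminal payoffs (S − K): max(55.48, 0) = 55.48, max(11, 0) = 11, max(-12.54, 0) = 0
Node u (S = 68.73): V_u = e^(−0.025)·[0.4602·55.4829 + 0.5398·11.0000] = 30.6953
Node d (S = 36.37): V_d = e^(−0.025)·[0.4602·11.0000 + 0.5398·0.0000] = 4.9375
Node 0 (S = 50): V_0 = e^(−0.025)·[0.4602·30.6953 + 0.5398·4.9375] = 16.3775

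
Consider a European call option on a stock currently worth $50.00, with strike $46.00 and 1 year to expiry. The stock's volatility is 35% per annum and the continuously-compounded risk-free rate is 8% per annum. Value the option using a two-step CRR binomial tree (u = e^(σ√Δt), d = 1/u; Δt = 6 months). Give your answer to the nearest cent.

$10.84

CRR parameters: u = e^(σ√Δt) = e^(0.35·√0.5) = 1.2808, d = 1/u = 0.7808
Per-period rate: rΔt = 0.08·0.5 = 0.04, so R = e^0.04 = 1.0408
Risk-neutral probability p = (e^0.04 − 0.7808)/(1.2808 − 0.7808) = 0.2601/0.5000 = 0.5201
Terminal stock prices: S_uu = 82.02, S_ud = 50, S_dd = 30.48
Terminal payoffs (S − K): max(36.02, 0) = 36.02, max(4, 0) = 4, max(-15.52, 0) = 0
Node u (S = 64.04): V_u = e^(−0.04)·[0.5201·36.0228 + 0.4799·4.0000] = 19.8438
Node d (S = 39.04): V_d = e^(−0.04)·[0.5201·4.0000 + 0.4799·0.0000] = 1.9987
Node 0 (S = 50): V_0 = e^(−0.04)·[0.5201·19.8438 + 0.4799·1.9987] = 10.8369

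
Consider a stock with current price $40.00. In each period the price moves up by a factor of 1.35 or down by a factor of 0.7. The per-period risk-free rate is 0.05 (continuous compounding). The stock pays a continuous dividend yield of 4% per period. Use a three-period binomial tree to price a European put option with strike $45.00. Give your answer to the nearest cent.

$10.10

Per-period risk-free factor R = e^0.05 = 1.0513; dividend-adjusted growth = e^(0.05−0.04) = 1.0101.
Risk-neutral probability p = (1.0101 − 0.7)/(1.35 − 0.7) = 0.3101/0.6500 = 0.4770
Terminal stock prices: S_uuu = 98.42, S_uud = 51.03, S_udd = 26.46, S_ddd = 13.72
Terminal payoffs (K − S): max(-53.42, 0) = 0, max(-6.03, 0) = 0, max(18.54, 0) = 18.54, max(31.28, 0) = 31.28
Node uu (S = 72.9): V_uu = e^(−0.05)·[0.4770·0.0000 + 0.5230·0.0000] = 0.0000
Node ud (S = 37.8): V_ud = e^(−0.05)·[0.4770·0.0000 + 0.5230·18.5400] = 9.2235
Node dd (S = 19.6): V_dd = e^(−0.05)·[0.4770·18.5400 + 0.5230·31.2800] = 23.9739
Node u (S = 54): V_u = e^(−0.05)·[0.4770·0.0000 + 0.5230·9.2235] = 4.5886
Node d (S = 28): V_d = e^(−0.05)·[0.4770·9.2235 + 0.5230·23.9739] = 16.1119
Node 0 (S = 40): V_0 = e^(−0.05)·[0.4770·4.5886 + 0.5230·16.1119] = 10.0976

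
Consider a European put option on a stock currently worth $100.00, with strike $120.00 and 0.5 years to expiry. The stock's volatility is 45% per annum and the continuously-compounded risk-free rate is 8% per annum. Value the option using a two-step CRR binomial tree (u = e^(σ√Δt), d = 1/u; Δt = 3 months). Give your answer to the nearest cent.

CRR parameters: u = e^(σ√Δt) = e^(0.45·√0.25) = 1.2523, d = 1/u = 0.7985
Per-period rate: rΔt = 0.08·0.25 = 0.02, so R = e^0.02 = 1.0202
Risk-neutral probability p = (e^0.02 − 0.7985)/(1.2523 − 0.7985) = 0.2217/0.4538 = 0.4885
Terminal stock prices: S_uu = 156.8, S_ud = 100, S_dd = 63.76
Terminal payoffs (K − S): max(-36.83, 0) = 0, max(20, 0) = 20, max(56.24, 0) = 56.24
Node u (S = 125.2): V_u = e^(−0.02)·[0.4885·0.0000 + 0.5115·20.0000] = 10.0274
Node d (S = 79.85): V_d = e^(−0.02)·[0.4885·20.0000 + 0.5115·56.2372] = 37.7722
Node 0 (S = 100): V_0 = e^(−0.02)·[0.4885·10.0274 + 0.5115·37.7722] = 23.7393

$23.74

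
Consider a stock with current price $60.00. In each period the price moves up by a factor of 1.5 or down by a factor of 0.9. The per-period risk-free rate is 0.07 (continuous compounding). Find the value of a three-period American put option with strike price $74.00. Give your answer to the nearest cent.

Risk-neutral probability p = (e^0.07 − 0.9)/(1.5 − 0.9) = 0.1725/0.6000 = 0.2875
Terminal stock prices: S_uuu = 202.5, S_uud = 121.5, S_udd = 72.9, S_ddd = 43.74
Terminal payoffs (K − S): max(-128.5, 0) = 0, max(-47.5, 0) = 0, max(1.1, 0) = 1.1, max(30.26, 0) = 30.26
Node uu (S = 135): continuation = e^(−0.07)·[0.2875·0.0000 + 0.7125·0.0000] = 0.0000; exercise value = 0.0000 ≤ continuation, so V_uu = 0.0000
Node ud (S = 81): continuation = e^(−0.07)·[0.2875·0.0000 + 0.7125·1.1000] = 0.7307; exercise value = 0.0000 ≤ continuation, so V_ud = 0.7307
Node dd (S = 48.6): continuation = e^(−0.07)·[0.2875·1.1000 + 0.7125·30.2600] = 20.3971; exercise value = 25.4000 > continuation, so V_dd = 25.4000 (exercise)
Node u (S = 90): continuation = e^(−0.07)·[0.2875·0.0000 + 0.7125·0.7307] = 0.4855; exercise value = 0.0000 ≤ continuation, so V_u = 0.4855
Node d (S = 54): continuation = e^(−0.07)·[0.2875·0.7307 + 0.7125·25.4000] = 17.0696; exercise value = 20.0000 > continuation, so V_d = 20.0000 (exercise)
Node 0 (S = 60): continuation = e^(−0.07)·[0.2875·0.4855 + 0.7125·20.0000] = 13.4165; exercise value = 14.0000 > continuation, so V_0 = 14.0000 (exercise)

$14.00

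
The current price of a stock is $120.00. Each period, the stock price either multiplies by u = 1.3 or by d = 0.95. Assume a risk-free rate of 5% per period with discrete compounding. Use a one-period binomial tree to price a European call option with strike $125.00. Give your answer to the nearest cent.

$8.44

Risk-neutral probability p = (1 + 0.05 − 0.95)/(1.3 − 0.95) = 0.1000/0.3500 = 0.2857
Terminal stock prices: S_u = 156, S_d = 114
Terminal payoffs (S − K): max(31, 0) = 31, max(-11, 0) = 0
Node 0 (S = 120): V_0 = 1/1.05·[0.2857·31.0000 + 0.7143·0.0000] = 8.4354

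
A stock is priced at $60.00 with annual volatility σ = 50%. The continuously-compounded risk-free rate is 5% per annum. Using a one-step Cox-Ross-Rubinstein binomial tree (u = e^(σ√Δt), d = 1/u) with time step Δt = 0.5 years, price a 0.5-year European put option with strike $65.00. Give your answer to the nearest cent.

$12.32

CRR parameters: u = e^(σ√Δt) = e^(0.5·√0.5) = 1.4241, d = 1/u = 0.7022
Per-period rate: rΔt = 0.05·0.5 = 0.025, so R = e^0.025 = 1.0253
Risk-neutral probability p = (e^0.025 − 0.7022)/(1.4241 − 0.7022) = 0.3231/0.7219 = 0.4476
Terminal stock prices: S_u = 85.45, S_d = 42.13
Terminal payoffs (K − S): max(-20.45, 0) = 0, max(22.87, 0) = 22.87
Node 0 (S = 60): V_0 = e^(−0.025)·[0.4476·0.0000 + 0.5524·22.8687] = 12.3211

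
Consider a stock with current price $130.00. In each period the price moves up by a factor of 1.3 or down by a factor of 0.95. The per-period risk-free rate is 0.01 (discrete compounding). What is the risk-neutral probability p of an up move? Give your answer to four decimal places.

p = 0.1714

Risk-neutral probability p = (1 + 0.01 − 0.95)/(1.3 − 0.95) = 0.0600/0.3500 = 0.1714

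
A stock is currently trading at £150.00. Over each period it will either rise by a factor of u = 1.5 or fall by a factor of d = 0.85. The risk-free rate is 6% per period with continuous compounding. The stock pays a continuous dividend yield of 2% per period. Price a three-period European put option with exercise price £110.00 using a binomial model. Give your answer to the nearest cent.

Per-period risk-free factor R = e^0.06 = 1.0618; dividend-adjusted growth = e^(0.06−0.02) = 1.0408.
Risk-neutral probability p = (1.0408 − 0.85)/(1.5 − 0.85) = 0.1908/0.6500 = 0.2936
Terminal stock prices: S_uuu = 506.2, S_uud = 286.9, S_udd = 162.6, S_ddd = 92.12
Terminal payoffs (K − S): max(-396.2, 0) = 0, max(-176.9, 0) = 0, max(-52.56, 0) = 0, max(17.88, 0) = 17.88
Node uu (S = 337.5): V_uu = e^(−0.06)·[0.2936·0.0000 + 0.7064·0.0000] = 0.0000
Node ud (S = 191.2): V_ud = e^(−0.06)·[0.2936·0.0000 + 0.7064·0.0000] = 0.0000
Node dd (S = 108.4): V_dd = e^(−0.06)·[0.2936·0.0000 + 0.7064·17.8813] = 11.8965
Node u (S = 225): V_u = e^(−0.06)·[0.2936·0.0000 + 0.7064·0.0000] = 0.0000
Node d (S = 127.5): V_d = e^(−0.06)·[0.2936·0.0000 + 0.7064·11.8965] = 7.9148
Node 0 (S = 150): V_0 = e^(−0.06)·[0.2936·0.0000 + 0.7064·7.9148] = 5.2657

£5.27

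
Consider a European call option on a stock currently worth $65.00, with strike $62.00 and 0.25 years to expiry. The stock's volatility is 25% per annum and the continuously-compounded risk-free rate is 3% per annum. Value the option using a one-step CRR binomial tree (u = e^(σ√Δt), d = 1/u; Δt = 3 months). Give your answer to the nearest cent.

$5.77

CRR parameters: u = e^(σ√Δt) = e^(0.25·√0.25) = 1.1331, d = 1/u = 0.8825
Per-period rate: rΔt = 0.03·0.25 = 0.0075, so R = e^0.0075 = 1.0075
Risk-neutral probability p = (e^0.0075 − 0.8825)/(1.1331 − 0.8825) = 0.1250/0.2507 = 0.4988
Terminal stock prices: S_u = 73.65, S_d = 57.36
Terminal payoffs (S − K): max(11.65, 0) = 11.65, max(-4.638, 0) = 0
Node 0 (S = 65): V_0 = e^(−0.0075)·[0.4988·11.6546 + 0.5012·0.0000] = 5.7702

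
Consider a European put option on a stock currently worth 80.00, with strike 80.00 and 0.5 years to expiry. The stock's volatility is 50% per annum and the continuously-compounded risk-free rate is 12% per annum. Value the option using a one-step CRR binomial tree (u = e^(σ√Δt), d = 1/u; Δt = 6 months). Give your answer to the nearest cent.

CRR parameters: u = e^(σ√Δt) = e^(0.5·√0.5) = 1.4241, d = 1/u = 0.7022
Per-period rate: rΔt = 0.12·0.5 = 0.06, so R = e^0.06 = 1.0618
Risk-neutral probability p = (e^0.06 − 0.7022)/(1.4241 − 0.7022) = 0.3596/0.7219 = 0.4982
Terminal stock prices: S_u = 113.9, S_d = 56.18
Terminal payoffs (K − S): max(-33.93, 0) = 0, max(23.82, 0) = 23.82
Node 0 (S = 80): V_0 = e^(−0.06)·[0.4982·0.0000 + 0.5018·23.8249] = 11.2597

11.26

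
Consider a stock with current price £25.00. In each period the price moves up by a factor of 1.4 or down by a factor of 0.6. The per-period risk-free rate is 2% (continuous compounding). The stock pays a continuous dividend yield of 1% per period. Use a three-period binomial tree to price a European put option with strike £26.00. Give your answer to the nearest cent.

Per-period risk-free factor R = e^0.02 = 1.0202; dividend-adjusted growth = e^(0.02−0.01) = 1.0101.
Risk-neutral probability p = (1.0101 − 0.6)/(1.4 − 0.6) = 0.4101/0.8000 = 0.5126
Terminal stock prices: S_uuu = 68.6, S_uud = 29.4, S_udd = 12.6, S_ddd = 5.4
Terminal payoffs (K − S): max(-42.6, 0) = 0, max(-3.4, 0) = 0, max(13.4, 0) = 13.4, max(20.6, 0) = 20.6
Node uu (S = 49): V_uu = e^(−0.02)·[0.5126·0.0000 + 0.4874·0.0000] = 0.0000
Node ud (S = 21): V_ud = e^(−0.02)·[0.5126·0.0000 + 0.4874·13.4000] = 6.4023
Node dd (S = 9): V_dd = e^(−0.02)·[0.5126·13.4000 + 0.4874·20.6000] = 16.5747
Node u (S = 35): V_u = e^(−0.02)·[0.5126·0.0000 + 0.4874·6.4023] = 3.0589
Node d (S = 15): V_d = e^(−0.02)·[0.5126·6.4023 + 0.4874·16.5747] = 11.1358
Node 0 (S = 25): V_0 = e^(−0.02)·[0.5126·3.0589 + 0.4874·11.1358] = 6.8574

£6.86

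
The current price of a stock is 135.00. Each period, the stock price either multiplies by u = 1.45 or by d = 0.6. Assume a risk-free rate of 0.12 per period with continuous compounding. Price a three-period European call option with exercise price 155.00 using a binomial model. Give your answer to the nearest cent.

47.46

Risk-neutral probability p = (e^0.12 − 0.6)/(1.45 − 0.6) = 0.5275/0.8500 = 0.6206
Terminal stock prices: S_uuu = 411.6, S_uud = 170.3, S_udd = 70.47, S_ddd = 29.16
Terminal payoffs (S − K): max(256.6, 0) = 256.6, max(15.3, 0) = 15.3, max(-84.53, 0) = 0, max(-125.8, 0) = 0
Node uu (S = 283.8): V_uu = e^(−0.12)·[0.6206·256.5644 + 0.3794·15.3025] = 146.3648
Node ud (S = 117.4): V_ud = e^(−0.12)·[0.6206·15.3025 + 0.3794·0.0000] = 8.4226
Node dd (S = 48.6): V_dd = e^(−0.12)·[0.6206·0.0000 + 0.3794·0.0000] = 0.0000
Node u (S = 195.8): V_u = e^(−0.12)·[0.6206·146.3648 + 0.3794·8.4226] = 83.3948
Node d (S = 81): V_d = e^(−0.12)·[0.6206·8.4226 + 0.3794·0.0000] = 4.6359
Node 0 (S = 135): V_0 = e^(−0.12)·[0.6206·83.3948 + 0.3794·4.6359] = 47.4613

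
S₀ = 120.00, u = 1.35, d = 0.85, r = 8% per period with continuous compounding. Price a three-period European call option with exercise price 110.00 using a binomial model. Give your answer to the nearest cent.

Risk-neutral probability p = (e^0.08 − 0.85)/(1.35 − 0.85) = 0.2333/0.5000 = 0.4666
Terminal stock prices: S_uuu = 295.2, S_uud = 185.9, S_udd = 117, S_ddd = 73.69
Terminal payoffs (S − K): max(185.2, 0) = 185.2, max(75.9, 0) = 75.9, max(7.045, 0) = 7.045, max(-36.31, 0) = 0
Node uu (S = 218.7): V_uu = e^(−0.08)·[0.4666·185.2450 + 0.5334·75.8950] = 117.1572
Node ud (S = 137.7): V_ud = e^(−0.08)·[0.4666·75.8950 + 0.5334·7.0450] = 36.1572
Node dd (S = 86.7): V_dd = e^(−0.08)·[0.4666·7.0450 + 0.5334·0.0000] = 3.0343
Node u (S = 162): V_u = e^(−0.08)·[0.4666·117.1572 + 0.5334·36.1572] = 68.2642
Node d (S = 102): V_d = e^(−0.08)·[0.4666·36.1572 + 0.5334·3.0343] = 17.0671
Node 0 (S = 120): V_0 = e^(−0.08)·[0.4666·68.2642 + 0.5334·17.0671] = 37.8056

37.81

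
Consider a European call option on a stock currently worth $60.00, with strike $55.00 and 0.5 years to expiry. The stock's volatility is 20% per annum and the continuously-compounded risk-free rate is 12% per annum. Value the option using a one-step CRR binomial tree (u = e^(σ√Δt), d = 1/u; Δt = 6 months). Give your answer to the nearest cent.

CRR parameters: u = e^(σ√Δt) = e^(0.2·√0.5) = 1.1519, d = 1/u = 0.8681
Per-period rate: rΔt = 0.12·0.5 = 0.06, so R = e^0.06 = 1.0618
Risk-neutral probability p = (e^0.06 − 0.8681)/(1.1519 − 0.8681) = 0.1937/0.2838 = 0.6826
Terminal stock prices: S_u = 69.11, S_d = 52.09
Terminal payoffs (S − K): max(14.11, 0) = 14.11, max(-2.913, 0) = 0
Node 0 (S = 60): V_0 = e^(−0.06)·[0.6826·14.1146 + 0.3174·0.0000] = 9.0736

$9.07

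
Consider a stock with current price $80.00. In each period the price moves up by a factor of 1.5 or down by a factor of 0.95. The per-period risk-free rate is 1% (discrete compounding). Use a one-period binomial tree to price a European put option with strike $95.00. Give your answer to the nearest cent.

Risk-neutral probability p = (1 + 0.01 − 0.95)/(1.5 − 0.95) = 0.0600/0.5500 = 0.1091
Terminal stock prices: S_u = 120, S_d = 76
Terminal payoffs (K − S): max(-25, 0) = 0, max(19, 0) = 19
Node 0 (S = 80): V_0 = 1/1.01·[0.1091·0.0000 + 0.8909·19.0000] = 16.7597

$16.76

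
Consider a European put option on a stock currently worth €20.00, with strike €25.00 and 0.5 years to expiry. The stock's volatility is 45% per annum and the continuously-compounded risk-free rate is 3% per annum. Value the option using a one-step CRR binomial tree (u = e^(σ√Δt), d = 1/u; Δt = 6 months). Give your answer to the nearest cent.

€5.72

CRR parameters: u = e^(σ√Δt) = e^(0.45·√0.5) = 1.3746, d = 1/u = 0.7275
Per-period rate: rΔt = 0.03·0.5 = 0.015, so R = e^0.015 = 1.0151
Risk-neutral probability p = (e^0.015 − 0.7275)/(1.3746 − 0.7275) = 0.2877/0.6472 = 0.4445
Terminal stock prices: S_u = 27.49, S_d = 14.55
Terminal payoffs (K − S): max(-2.493, 0) = 0, max(10.45, 0) = 10.45
Node 0 (S = 20): V_0 = e^(−0.015)·[0.4445·0.0000 + 0.5555·10.4508] = 5.7193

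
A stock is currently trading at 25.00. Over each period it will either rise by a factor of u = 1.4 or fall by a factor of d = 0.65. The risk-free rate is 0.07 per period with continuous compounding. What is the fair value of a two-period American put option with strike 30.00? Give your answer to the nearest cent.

7.15

Risk-neutral probability p = (e^0.07 − 0.65)/(1.4 − 0.65) = 0.4225/0.7500 = 0.5633
Terminal stock prices: S_uu = 49, S_ud = 22.75, S_dd = 10.56
Terminal payoffs (K − S): max(-19, 0) = 0, max(7.25, 0) = 7.25, max(19.44, 0) = 19.44
Node u (S = 35): continuation = e^(−0.07)·[0.5633·0.0000 + 0.4367·7.2500] = 2.9517; exercise value = 0.0000 ≤ continuation, so V_u = 2.9517
Node d (S = 16.25): continuation = e^(−0.07)·[0.5633·7.2500 + 0.4367·19.4375] = 11.7218; exercise value = 13.7500 > continuation, so V_d = 13.7500 (exercise)
Node 0 (S = 25): continuation = e^(−0.07)·[0.5633·2.9517 + 0.4367·13.7500] = 7.1485; exercise value = 5.0000 ≤ continuation, so V_0 = 7.1485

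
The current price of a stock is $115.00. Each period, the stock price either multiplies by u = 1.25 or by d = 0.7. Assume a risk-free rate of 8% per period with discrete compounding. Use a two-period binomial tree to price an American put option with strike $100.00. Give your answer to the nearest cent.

Risk-neutral probability p = (1 + 0.08 − 0.7)/(1.25 − 0.7) = 0.3800/0.5500 = 0.6909
Terminal stock prices: S_uu = 179.7, S_ud = 100.6, S_dd = 56.35
Terminal payoffs (K − S): max(-79.69, 0) = 0, max(-0.625, 0) = 0, max(43.65, 0) = 43.65
Node u (S = 143.8): continuation = 1/1.08·[0.6909·0.0000 + 0.3091·0.0000] = 0.0000; exercise value = 0.0000 ≤ continuation, so V_u = 0.0000
Node d (S = 80.5): continuation = 1/1.08·[0.6909·0.0000 + 0.3091·43.6500] = 12.4924; exercise value = 19.5000 > continuation, so V_d = 19.5000 (exercise)
Node 0 (S = 115): continuation = 1/1.08·[0.6909·0.0000 + 0.3091·19.5000] = 5.5808; exercise value = 0.0000 ≤ continuation, so V_0 = 5.5808

$5.58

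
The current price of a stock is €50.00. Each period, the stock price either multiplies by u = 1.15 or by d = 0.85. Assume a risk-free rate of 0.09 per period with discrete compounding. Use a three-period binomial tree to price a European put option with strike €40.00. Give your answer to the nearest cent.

Risk-neutral probability p = (1 + 0.09 − 0.85)/(1.15 − 0.85) = 0.2400/0.3000 = 0.8000
Terminal stock prices: S_uuu = 76.04, S_uud = 56.21, S_udd = 41.54, S_ddd = 30.71
Terminal payoffs (K − S): max(-36.04, 0) = 0, max(-16.21, 0) = 0, max(-1.544, 0) = 0, max(9.294, 0) = 9.294
Node uu (S = 66.12): V_uu = 1/1.09·[0.8000·0.0000 + 0.2000·0.0000] = 0.0000
Node ud (S = 48.87): V_ud = 1/1.09·[0.8000·0.0000 + 0.2000·0.0000] = 0.0000
Node dd (S = 36.12): V_dd = 1/1.09·[0.8000·0.0000 + 0.2000·9.2938] = 1.7053
Node u (S = 57.5): V_u = 1/1.09·[0.8000·0.0000 + 0.2000·0.0000] = 0.0000
Node d (S = 42.5): V_d = 1/1.09·[0.8000·0.0000 + 0.2000·1.7053] = 0.3129
Node 0 (S = 50): V_0 = 1/1.09·[0.8000·0.0000 + 0.2000·0.3129] = 0.0574

€0.06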